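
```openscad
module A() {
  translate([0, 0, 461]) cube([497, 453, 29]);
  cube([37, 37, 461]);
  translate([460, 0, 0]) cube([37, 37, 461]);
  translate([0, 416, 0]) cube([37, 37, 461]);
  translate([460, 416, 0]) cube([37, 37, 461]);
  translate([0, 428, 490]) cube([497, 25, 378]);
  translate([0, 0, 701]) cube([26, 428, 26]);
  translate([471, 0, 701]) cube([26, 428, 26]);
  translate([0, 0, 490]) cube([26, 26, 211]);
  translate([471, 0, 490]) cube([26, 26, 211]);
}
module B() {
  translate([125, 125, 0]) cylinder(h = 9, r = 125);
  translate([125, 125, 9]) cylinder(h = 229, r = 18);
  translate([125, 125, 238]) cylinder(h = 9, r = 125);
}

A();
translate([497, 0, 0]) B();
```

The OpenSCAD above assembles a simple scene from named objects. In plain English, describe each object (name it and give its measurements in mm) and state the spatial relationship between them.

A is a chair: 497×453 mm seat, 29 mm thick, top at z = 490 mm, on four 37 mm square corner legs flush with the seat edges. A 25 mm thick backrest slab spans the full seat width, extending 378 mm above the seat top, its back face flush with the seat's +y edge. Two armrests of 26×26 mm section run along each side from the seat's front edge to the front of the backrest, top faces 237 mm above the seat top and outer faces flush with the seat's x-edges; a 26×26 mm post under the front of each armrest stands on the seat at the front corner.

B is a spool: two coaxial disc flanges of radius 125 mm and thickness 9 mm, joined by a core cylinder of radius 18 mm and height 229 mm. The lower flange rests on z = 0 and the three cylinders share a vertical axis.

The spool is against the chair's +x side, with their −y faces flush.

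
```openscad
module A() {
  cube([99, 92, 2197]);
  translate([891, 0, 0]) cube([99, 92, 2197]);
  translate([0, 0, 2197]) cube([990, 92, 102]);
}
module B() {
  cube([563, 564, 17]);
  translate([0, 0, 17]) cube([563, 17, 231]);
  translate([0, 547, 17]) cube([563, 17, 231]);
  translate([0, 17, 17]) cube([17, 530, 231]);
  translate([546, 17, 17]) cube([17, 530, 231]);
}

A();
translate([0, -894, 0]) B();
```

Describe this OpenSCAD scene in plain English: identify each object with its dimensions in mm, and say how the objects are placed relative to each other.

A is a door frame. The clear opening is 792 mm wide and 2197 mm high. Two 99 mm wide jambs, 92 mm deep, stand either side of the opening from the floor to the top of the opening. A 102 mm thick head sits across the top of both jambs, spanning the full outside width of the frame.

B is an open storage box with external size 563×564×248 mm and wall thickness 17 mm (the base is also 17 mm thick). The base covers the whole footprint; the four walls stand on the base, with the y-facing walls full-width and the x-facing walls fitting between their inner faces.

The open box is on the floor beside the door frame on its −y side.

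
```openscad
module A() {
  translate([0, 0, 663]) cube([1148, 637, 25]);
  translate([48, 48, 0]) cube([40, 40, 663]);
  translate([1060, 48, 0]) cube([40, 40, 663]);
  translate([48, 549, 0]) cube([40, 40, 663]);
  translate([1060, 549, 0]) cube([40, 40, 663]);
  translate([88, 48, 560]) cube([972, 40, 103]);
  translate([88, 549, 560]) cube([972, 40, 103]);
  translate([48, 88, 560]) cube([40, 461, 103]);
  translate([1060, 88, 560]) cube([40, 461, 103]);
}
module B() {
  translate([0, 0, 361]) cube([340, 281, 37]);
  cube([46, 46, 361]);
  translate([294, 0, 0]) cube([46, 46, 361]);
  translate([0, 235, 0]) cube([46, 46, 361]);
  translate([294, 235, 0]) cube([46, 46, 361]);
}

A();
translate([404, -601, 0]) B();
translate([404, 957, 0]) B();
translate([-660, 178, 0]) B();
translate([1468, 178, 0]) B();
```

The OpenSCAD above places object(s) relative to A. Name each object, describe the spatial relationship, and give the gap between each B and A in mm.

Each stool's nearest face is 320 mm from the table's bounding box.

A is a table. B is a stool. Four stools sit around the table at the −y, +y, −x, +x sides. The gap between each stool and the table is 320 mm.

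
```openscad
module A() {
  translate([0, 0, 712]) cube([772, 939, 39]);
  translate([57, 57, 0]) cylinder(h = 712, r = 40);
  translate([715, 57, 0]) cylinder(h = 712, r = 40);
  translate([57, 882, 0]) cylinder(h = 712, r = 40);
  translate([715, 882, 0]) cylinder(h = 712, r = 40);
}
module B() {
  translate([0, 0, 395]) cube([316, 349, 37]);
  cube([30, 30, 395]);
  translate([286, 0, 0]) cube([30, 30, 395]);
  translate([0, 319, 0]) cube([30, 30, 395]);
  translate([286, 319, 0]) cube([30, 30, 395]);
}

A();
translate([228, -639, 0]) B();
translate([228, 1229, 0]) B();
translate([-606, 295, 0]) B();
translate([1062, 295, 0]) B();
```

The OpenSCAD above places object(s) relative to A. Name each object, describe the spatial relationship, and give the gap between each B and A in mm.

A is a table. B is a stool. Four stools sit around the table at the −y, +y, −x, +x sides. The gap between each stool and the table is 290 mm.

Each stool's nearest face is 290 mm from the table's bounding box.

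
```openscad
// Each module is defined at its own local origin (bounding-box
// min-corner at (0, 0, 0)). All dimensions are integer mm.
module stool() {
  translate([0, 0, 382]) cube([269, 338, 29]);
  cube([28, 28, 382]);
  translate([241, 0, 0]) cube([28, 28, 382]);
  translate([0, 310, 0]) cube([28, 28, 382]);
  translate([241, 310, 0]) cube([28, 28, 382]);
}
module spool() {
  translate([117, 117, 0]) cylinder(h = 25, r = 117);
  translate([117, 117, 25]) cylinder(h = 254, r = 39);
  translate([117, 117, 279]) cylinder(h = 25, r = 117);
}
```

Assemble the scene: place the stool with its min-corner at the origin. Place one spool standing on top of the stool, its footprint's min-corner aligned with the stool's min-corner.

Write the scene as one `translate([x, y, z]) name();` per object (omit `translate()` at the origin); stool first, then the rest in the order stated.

stool();
translate([0, 0, 411]) spool();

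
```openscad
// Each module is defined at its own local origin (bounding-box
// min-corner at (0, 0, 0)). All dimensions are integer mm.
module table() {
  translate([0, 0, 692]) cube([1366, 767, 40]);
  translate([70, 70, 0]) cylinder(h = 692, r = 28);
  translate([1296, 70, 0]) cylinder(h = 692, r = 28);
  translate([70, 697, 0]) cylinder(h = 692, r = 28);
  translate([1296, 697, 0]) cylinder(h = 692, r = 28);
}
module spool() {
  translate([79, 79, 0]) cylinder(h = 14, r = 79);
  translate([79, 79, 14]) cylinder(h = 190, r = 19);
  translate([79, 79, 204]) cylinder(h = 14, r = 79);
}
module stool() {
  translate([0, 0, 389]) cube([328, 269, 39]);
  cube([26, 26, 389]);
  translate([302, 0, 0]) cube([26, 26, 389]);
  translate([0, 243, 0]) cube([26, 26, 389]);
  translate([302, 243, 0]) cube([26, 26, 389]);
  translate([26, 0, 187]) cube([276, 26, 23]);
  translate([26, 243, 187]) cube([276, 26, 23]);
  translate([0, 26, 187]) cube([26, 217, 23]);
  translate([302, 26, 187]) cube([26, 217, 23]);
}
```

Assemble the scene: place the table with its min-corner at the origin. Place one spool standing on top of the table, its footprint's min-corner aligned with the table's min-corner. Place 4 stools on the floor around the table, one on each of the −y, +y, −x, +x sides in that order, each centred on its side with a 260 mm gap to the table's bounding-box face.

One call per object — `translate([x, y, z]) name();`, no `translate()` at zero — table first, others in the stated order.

table();
translate([0, 0, 732]) spool();
translate([519, -529, 0]) stool();
translate([519, 1027, 0]) stool();
translate([-588, 249, 0]) stool();
translate([1626, 249, 0]) stool();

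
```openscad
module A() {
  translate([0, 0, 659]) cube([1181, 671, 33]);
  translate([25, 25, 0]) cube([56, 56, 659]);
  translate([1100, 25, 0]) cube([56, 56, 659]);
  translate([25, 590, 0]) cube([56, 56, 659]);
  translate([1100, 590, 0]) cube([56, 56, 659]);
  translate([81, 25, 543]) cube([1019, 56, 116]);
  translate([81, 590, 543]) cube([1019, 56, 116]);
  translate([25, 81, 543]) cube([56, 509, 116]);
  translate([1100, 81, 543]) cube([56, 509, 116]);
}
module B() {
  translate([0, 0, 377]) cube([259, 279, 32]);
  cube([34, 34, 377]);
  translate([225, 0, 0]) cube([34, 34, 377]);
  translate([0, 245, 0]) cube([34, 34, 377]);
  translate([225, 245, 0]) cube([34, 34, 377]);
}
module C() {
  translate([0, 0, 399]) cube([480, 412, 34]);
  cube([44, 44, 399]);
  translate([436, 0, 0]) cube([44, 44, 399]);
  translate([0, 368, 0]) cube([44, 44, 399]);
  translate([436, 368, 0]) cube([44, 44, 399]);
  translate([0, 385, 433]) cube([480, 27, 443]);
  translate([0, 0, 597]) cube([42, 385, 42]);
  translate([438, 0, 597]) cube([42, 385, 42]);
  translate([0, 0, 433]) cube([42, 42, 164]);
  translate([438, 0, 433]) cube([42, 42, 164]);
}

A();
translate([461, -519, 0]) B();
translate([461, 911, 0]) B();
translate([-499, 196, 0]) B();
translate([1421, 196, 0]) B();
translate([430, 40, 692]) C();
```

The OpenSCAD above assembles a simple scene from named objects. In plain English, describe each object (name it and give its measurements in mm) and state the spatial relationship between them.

A is a rectangular dining table. The top is 1181×671×33 mm with its upper surface at z = 692 mm. It stands on four 56×56 mm square legs, each inset 25 mm from the nearest pair of top edges, running from the floor to the underside of the top. Four apron rails, 56 mm thick and 116 mm tall, run between adjacent legs with their top edges flush with the underside of the top and their outer faces flush with the legs' outer faces.

B is a four-legged stool. The seat is 259×279 mm, 32 mm thick, top at z = 409 mm. It stands on four square legs, each 34×34 mm in cross-section, from z = 0 to the seat underside, each flush with a corner of the seat.

C is a chair. The seat is a 480×412×34 mm slab with its top at z = 433 mm, on four 44×44 mm corner legs (flush with the seat edges, standing on z = 0). A flat backrest 27 mm thick, 443 mm tall, spans the full seat width and rises from the seat top along its +y edge, rear face flush with the rear of the seat. Two armrests of 42×42 mm section run along each side from the seat's front edge to the front of the backrest, top faces 206 mm above the seat top and outer faces flush with the seat's x-edges; a 42×42 mm post under the front of each armrest stands on the seat at the front corner.

Four stools sit around the table at the −y, +y, −x, +x sides. The chair is on top of the table.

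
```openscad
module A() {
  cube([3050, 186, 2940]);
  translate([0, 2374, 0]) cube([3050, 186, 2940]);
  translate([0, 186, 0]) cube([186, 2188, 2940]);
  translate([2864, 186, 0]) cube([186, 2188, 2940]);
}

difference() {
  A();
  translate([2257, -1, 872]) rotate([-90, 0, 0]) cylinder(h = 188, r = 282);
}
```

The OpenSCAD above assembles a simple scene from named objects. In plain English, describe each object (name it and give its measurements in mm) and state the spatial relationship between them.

A is the wall frame of a small rectangular building: four walls, each 2940 mm tall and 186 mm thick, enclosing a footprint 3050 mm (x) by 2560 mm (y) outside-to-outside, with no floor or roof. The front and back walls (the −y and +y sides) span the full width; the two side walls fit between them.

The house frame has a circular hole of radius 282 mm through its front wall, centred at (x = 2257, z = 872).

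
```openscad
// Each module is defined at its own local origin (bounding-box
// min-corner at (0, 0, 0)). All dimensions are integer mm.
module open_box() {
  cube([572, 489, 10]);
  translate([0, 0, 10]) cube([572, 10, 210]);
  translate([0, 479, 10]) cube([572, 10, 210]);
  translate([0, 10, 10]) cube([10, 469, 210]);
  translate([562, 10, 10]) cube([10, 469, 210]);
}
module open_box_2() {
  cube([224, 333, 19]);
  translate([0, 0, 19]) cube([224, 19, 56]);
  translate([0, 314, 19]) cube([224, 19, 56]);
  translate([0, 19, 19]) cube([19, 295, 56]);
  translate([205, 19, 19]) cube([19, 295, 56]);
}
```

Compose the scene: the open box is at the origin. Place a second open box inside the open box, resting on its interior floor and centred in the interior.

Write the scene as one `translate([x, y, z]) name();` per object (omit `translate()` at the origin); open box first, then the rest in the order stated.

open_box();
translate([174, 78, 10]) open_box_2();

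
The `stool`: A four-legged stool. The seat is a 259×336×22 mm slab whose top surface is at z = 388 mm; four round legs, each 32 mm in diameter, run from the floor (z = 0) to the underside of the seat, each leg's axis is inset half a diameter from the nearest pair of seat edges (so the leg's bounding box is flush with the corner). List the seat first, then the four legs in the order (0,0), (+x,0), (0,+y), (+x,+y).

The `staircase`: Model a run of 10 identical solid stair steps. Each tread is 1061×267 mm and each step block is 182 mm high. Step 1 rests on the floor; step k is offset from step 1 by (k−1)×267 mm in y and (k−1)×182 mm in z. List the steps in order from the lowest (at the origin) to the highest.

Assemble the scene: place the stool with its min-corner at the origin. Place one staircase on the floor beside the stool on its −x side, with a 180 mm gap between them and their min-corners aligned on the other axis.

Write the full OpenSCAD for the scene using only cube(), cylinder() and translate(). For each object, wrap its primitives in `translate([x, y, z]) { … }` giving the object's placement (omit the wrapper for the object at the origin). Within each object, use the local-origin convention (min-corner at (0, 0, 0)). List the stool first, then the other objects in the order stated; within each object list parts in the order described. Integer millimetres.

translate([0, 0, 366]) cube([259, 336, 22]);
translate([16, 16, 0]) cylinder(h = 366, r = 16);
translate([243, 16, 0]) cylinder(h = 366, r = 16);
translate([16, 320, 0]) cylinder(h = 366, r = 16);
translate([243, 320, 0]) cylinder(h = 366, r = 16);
translate([-1241, 0, 0]) {
  cube([1061, 267, 182]);
  translate([0, 267, 182]) cube([1061, 267, 182]);
  translate([0, 534, 364]) cube([1061, 267, 182]);
  translate([0, 801, 546]) cube([1061, 267, 182]);
  translate([0, 1068, 728]) cube([1061, 267, 182]);
  translate([0, 1335, 910]) cube([1061, 267, 182]);
  translate([0, 1602, 1092]) cube([1061, 267, 182]);
  translate([0, 1869, 1274]) cube([1061, 267, 182]);
  translate([0, 2136, 1456]) cube([1061, 267, 182]);
  translate([0, 2403, 1638]) cube([1061, 267, 182]);
}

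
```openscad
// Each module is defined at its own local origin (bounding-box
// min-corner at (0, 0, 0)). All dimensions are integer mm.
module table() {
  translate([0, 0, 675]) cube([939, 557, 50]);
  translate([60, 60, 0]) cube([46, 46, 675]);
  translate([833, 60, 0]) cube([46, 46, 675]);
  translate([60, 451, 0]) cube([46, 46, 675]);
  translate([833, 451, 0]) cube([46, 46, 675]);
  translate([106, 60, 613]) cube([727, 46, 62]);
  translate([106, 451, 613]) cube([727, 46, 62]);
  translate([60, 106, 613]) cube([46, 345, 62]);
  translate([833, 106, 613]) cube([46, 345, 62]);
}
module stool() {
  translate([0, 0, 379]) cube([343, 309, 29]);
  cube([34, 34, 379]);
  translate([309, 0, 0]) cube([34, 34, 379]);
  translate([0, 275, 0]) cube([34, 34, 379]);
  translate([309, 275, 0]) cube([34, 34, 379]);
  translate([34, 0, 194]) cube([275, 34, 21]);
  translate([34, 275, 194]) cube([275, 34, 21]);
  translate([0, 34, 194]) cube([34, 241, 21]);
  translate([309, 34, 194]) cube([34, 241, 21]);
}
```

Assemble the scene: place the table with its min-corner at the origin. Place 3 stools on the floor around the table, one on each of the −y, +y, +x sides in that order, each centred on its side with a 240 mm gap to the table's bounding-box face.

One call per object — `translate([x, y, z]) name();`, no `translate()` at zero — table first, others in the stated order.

table();
translate([298, -549, 0]) stool();
translate([298, 797, 0]) stool();
translate([1179, 124, 0]) stool();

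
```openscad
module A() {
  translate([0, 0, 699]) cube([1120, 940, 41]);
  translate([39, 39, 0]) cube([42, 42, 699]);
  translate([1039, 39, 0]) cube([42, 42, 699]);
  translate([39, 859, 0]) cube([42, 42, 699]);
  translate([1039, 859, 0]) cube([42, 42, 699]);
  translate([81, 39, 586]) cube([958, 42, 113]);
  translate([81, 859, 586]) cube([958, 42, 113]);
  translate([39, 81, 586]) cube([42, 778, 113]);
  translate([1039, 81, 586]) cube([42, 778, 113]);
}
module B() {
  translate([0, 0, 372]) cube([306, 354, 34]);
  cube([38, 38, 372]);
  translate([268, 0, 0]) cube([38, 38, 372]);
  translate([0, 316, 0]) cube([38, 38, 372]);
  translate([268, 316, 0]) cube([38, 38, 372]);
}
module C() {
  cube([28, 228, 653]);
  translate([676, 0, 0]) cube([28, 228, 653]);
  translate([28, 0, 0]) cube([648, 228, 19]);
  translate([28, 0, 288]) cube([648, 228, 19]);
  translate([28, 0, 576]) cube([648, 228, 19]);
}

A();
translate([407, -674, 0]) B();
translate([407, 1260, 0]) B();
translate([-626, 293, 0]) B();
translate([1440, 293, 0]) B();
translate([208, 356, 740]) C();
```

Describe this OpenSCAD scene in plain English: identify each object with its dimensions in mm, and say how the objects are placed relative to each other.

A is a rectangular dining table. The top is 1120×940×41 mm with its upper surface at z = 740 mm. It stands on four 42×42 mm square legs, each inset 39 mm from the nearest pair of top edges, running from the floor to the underside of the top. Four apron rails, 42 mm thick and 113 mm tall, run between adjacent legs with their top edges flush with the underside of the top and their outer faces flush with the legs' outer faces.

B is a four-legged stool. The seat is 306×354 mm, 34 mm thick, top at z = 406 mm. It stands on four square legs, each 38×38 mm in cross-section, from z = 0 to the seat underside, each flush with a corner of the seat.

C is a bookshelf 704 mm wide overall, 228 mm deep and 653 mm tall. The two sides are 28 mm thick vertical panels. 3 horizontal shelves of 19 mm thickness span between the inner faces of the sides; the lowest shelf sits on the floor and shelves are stacked with a clear vertical gap of 269 mm between each pair.

Four stools sit around the table at the −y, +y, −x, +x sides. The bookshelf is on top of the table, centred.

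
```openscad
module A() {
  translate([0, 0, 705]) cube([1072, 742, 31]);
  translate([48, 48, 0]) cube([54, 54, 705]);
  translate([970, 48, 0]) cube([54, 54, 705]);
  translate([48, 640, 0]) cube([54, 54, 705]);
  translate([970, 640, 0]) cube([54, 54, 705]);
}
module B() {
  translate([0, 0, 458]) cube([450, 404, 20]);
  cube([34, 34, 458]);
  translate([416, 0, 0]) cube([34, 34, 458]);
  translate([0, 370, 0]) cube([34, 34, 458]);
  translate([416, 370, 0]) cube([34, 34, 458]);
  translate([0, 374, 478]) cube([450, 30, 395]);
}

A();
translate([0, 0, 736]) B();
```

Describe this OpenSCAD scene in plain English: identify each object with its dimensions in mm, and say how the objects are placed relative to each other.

A is a table with a 1072×742 mm rectangular top, 31 mm thick, top surface at z = 736 mm, supported by four 54×54 mm square legs, each inset 48 mm from the nearest pair of top edges, running from the floor.

B is a chair. The seat is a 450×404×20 mm slab with its top at z = 478 mm, on four 34×34 mm corner legs (flush with the seat edges, standing on z = 0). A flat backrest 30 mm thick, 395 mm tall, spans the full seat width and rises from the seat top along its +y edge, rear face flush with the rear of the seat.

The chair is on top of the table.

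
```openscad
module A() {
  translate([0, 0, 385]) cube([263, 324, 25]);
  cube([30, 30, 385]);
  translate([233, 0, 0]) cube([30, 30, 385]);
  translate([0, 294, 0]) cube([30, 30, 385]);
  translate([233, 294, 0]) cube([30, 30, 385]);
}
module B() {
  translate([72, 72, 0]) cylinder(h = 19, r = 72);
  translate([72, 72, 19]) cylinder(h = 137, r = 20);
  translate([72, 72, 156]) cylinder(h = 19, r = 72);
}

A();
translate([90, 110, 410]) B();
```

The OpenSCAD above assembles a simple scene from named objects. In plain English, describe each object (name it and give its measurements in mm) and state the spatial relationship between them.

A is a four-legged stool. The seat is a 263×324×25 mm slab whose top surface is at z = 410 mm; four square legs, each 30×30 mm in cross-section, run from the floor (z = 0) to the underside of the seat, each flush with a corner of the seat.

B is a spool: two coaxial disc flanges of radius 72 mm and thickness 19 mm, joined by a core cylinder of radius 20 mm and height 137 mm. The lower flange rests on z = 0 and the three cylinders share a vertical axis.

The spool is on top of the stool.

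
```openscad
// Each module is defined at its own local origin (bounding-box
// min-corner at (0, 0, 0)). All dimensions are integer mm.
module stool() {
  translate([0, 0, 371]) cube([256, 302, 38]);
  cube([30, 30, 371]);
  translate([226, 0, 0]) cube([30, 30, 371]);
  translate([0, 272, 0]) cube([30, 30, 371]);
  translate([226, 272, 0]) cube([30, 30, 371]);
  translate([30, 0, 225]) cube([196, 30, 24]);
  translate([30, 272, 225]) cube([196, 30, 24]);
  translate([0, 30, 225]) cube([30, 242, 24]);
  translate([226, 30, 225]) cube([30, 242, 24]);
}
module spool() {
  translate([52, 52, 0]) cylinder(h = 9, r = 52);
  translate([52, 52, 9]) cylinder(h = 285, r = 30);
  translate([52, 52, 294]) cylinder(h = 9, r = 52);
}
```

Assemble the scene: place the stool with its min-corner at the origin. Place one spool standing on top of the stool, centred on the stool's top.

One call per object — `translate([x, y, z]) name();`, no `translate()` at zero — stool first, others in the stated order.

stool();
translate([76, 99, 409]) spool();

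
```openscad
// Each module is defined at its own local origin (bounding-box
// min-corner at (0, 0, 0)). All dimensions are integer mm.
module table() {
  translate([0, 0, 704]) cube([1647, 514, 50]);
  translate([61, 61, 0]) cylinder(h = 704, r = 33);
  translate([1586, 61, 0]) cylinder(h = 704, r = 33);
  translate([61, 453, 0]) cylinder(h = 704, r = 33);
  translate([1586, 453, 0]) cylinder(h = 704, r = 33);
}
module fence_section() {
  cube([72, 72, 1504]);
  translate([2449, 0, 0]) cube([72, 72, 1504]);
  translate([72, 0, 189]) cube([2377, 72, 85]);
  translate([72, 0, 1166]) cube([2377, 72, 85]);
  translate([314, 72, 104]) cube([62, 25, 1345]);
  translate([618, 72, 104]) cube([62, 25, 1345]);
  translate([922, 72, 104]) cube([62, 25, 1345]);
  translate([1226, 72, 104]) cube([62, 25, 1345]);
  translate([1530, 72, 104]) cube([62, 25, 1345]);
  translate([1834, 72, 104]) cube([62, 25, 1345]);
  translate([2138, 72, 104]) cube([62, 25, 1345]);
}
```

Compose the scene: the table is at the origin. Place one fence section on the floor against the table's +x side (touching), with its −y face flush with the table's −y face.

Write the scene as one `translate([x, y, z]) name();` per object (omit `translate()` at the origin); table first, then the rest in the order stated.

table();
translate([1647, 0, 0]) fence_section();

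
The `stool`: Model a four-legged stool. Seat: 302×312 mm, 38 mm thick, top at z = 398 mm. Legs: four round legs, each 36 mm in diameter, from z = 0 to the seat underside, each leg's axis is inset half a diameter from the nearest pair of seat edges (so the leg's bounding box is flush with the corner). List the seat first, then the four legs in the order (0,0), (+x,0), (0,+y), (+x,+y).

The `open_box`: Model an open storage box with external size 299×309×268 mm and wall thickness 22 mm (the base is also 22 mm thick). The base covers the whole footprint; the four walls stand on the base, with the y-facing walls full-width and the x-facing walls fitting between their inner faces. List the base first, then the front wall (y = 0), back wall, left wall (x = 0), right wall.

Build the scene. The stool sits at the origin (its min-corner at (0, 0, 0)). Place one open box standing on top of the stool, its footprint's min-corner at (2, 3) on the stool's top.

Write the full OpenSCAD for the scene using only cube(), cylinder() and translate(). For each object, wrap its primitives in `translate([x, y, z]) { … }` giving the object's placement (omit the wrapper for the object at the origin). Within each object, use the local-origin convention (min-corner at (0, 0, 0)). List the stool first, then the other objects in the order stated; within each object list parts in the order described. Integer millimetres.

translate([0, 0, 360]) cube([302, 312, 38]);
translate([18, 18, 0]) cylinder(h = 360, r = 18);
translate([284, 18, 0]) cylinder(h = 360, r = 18);
translate([18, 294, 0]) cylinder(h = 360, r = 18);
translate([284, 294, 0]) cylinder(h = 360, r = 18);
translate([2, 3, 398]) {
  cube([299, 309, 22]);
  translate([0, 0, 22]) cube([299, 22, 246]);
  translate([0, 287, 22]) cube([299, 22, 246]);
  translate([0, 22, 22]) cube([22, 265, 246]);
  translate([277, 22, 22]) cube([22, 265, 246]);
}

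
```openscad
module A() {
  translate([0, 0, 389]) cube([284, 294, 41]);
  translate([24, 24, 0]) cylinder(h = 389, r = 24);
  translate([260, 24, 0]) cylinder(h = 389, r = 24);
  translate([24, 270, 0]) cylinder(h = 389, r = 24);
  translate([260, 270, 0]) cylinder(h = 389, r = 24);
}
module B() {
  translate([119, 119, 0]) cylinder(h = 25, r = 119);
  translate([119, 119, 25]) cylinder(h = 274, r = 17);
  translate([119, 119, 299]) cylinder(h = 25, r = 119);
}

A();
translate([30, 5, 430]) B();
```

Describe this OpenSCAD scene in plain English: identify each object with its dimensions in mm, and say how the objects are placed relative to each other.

A is a four-legged stool. The seat is a 284×294×41 mm slab whose top surface is at z = 430 mm; four round legs, each 48 mm in diameter, run from the floor (z = 0) to the underside of the seat, each leg's axis is inset half a diameter from the nearest pair of seat edges (so the leg's bounding box is flush with the corner).

B is a spool: two coaxial disc flanges of radius 119 mm and thickness 25 mm, joined by a core cylinder of radius 17 mm and height 274 mm. The lower flange rests on z = 0 and the three cylinders share a vertical axis.

The spool is on top of the stool.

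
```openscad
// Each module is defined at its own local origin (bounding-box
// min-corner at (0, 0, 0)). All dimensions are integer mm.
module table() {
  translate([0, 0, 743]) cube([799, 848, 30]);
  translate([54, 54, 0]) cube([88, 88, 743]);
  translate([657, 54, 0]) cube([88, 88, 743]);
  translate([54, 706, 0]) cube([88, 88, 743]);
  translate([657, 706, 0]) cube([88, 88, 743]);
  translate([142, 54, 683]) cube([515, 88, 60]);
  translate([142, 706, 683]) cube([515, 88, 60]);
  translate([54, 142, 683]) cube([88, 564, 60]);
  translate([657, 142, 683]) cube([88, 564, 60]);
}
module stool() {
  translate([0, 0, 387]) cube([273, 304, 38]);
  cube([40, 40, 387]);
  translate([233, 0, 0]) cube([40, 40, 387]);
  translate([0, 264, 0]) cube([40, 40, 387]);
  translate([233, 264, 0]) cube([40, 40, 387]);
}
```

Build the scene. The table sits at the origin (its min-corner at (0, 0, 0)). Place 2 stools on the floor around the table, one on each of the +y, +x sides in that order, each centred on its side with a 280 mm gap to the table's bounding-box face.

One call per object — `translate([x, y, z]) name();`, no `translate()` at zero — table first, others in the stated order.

table();
translate([263, 1128, 0]) stool();
translate([1079, 272, 0]) stool();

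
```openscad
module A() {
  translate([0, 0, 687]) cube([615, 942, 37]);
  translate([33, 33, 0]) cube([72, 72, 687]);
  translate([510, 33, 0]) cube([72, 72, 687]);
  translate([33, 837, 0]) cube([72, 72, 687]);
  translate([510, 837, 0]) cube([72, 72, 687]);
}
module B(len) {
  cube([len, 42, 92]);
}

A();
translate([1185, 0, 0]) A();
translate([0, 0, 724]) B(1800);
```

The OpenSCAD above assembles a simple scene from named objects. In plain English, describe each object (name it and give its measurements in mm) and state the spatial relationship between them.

A is a table with a 615×942 mm rectangular top, 37 mm thick, top surface at z = 724 mm, supported by four 72×72 mm square legs, each inset 33 mm from the nearest pair of top edges, running from the floor.

B is a rectangular beam 1800 mm long (x), 42 mm deep (y), 92 mm thick (z).

The beam spans the tops of two tables placed 570 mm apart, resting at z = 724 mm.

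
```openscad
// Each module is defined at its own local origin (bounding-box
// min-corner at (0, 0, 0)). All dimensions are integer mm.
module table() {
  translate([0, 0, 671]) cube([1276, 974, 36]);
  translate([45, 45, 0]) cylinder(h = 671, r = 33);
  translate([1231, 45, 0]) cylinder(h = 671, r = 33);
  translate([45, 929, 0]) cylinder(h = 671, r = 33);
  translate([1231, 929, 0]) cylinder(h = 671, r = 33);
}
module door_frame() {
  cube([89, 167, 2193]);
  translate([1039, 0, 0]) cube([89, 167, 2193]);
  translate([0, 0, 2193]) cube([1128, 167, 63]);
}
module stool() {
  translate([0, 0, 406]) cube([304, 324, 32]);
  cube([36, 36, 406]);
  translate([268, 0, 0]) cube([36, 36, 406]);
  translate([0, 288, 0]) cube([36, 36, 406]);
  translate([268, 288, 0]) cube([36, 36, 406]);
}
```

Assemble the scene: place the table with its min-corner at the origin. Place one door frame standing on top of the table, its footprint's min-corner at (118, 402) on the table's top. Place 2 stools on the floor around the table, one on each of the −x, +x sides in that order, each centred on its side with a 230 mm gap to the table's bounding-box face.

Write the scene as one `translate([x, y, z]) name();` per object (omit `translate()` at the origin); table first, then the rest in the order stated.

table();
translate([118, 402, 707]) door_frame();
translate([-534, 325, 0]) stool();
translate([1506, 325, 0]) stool();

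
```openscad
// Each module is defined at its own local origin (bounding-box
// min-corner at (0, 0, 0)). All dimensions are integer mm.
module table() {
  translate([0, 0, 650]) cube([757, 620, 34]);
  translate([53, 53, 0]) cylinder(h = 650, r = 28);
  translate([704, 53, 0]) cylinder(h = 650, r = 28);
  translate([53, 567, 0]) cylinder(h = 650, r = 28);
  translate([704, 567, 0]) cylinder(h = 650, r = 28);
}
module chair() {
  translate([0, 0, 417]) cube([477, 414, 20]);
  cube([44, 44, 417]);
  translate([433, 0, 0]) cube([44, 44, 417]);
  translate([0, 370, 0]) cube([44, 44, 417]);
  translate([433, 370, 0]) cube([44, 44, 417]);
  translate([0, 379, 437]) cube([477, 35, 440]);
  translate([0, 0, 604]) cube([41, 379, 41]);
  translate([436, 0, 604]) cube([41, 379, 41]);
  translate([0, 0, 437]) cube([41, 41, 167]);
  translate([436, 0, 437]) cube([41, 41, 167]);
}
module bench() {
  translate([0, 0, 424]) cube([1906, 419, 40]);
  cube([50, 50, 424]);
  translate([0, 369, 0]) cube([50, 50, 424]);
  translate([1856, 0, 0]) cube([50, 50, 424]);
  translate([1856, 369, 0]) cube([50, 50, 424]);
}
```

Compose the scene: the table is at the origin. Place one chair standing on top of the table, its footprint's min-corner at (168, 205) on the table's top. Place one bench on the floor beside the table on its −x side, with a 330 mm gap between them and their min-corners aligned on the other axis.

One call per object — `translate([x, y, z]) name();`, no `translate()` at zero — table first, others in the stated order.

table();
translate([168, 205, 684]) chair();
translate([-2236, 0, 0]) bench();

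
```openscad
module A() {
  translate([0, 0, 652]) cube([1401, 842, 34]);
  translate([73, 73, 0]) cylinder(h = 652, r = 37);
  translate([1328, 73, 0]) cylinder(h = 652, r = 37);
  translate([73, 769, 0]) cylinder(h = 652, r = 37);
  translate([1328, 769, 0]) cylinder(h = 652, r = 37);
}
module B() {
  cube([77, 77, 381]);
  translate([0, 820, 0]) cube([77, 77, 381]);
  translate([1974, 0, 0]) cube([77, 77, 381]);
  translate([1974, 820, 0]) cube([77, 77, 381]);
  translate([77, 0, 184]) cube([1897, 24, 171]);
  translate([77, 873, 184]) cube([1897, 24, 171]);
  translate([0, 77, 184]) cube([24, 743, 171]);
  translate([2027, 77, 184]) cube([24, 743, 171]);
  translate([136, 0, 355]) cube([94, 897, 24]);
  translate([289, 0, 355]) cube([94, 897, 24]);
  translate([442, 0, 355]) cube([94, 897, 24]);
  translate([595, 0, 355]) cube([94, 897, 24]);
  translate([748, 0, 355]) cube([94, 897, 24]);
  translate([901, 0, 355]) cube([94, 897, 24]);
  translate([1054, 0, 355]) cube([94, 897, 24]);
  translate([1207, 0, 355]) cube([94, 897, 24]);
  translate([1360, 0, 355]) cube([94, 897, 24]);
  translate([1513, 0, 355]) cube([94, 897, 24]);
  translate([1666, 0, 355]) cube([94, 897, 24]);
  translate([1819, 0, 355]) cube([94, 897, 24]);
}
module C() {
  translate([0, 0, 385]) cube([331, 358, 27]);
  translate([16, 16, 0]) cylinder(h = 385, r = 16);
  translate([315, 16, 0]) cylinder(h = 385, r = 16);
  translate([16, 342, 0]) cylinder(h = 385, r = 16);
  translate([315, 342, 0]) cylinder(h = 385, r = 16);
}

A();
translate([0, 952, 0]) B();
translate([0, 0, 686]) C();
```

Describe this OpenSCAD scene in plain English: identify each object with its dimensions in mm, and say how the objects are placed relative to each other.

A is a rectangular dining table. The top is 1401×842×34 mm with its upper surface at z = 686 mm. It stands on four round legs of 74 mm diameter, each leg's bounding box inset 36 mm from the nearest pair of top edges, running from the floor to the underside of the top.

B is a bed frame 2051 mm long (x) by 897 mm wide (y). Four 77×77 mm corner posts, 381 mm tall, at the corners of the footprint. Four rails of 24 mm thickness and 171 mm height run between adjacent posts with their undersides at z = 184 mm, their outer faces flush with the outside of the frame (the two x-running rails run between the posts' inner faces; the two y-running rails run between the posts' inner faces). 12 slats, each 94 mm wide (x) and 24 mm thick, lie across the top of the two x-running rails, running the full 897 mm width of the frame in y; the slats are evenly spaced along x between the inner faces of the end posts with equal gaps (rounded down to the nearest mm) at the −x end and between each pair — any rounding remainder accumulates at the +x end.

C is a simple wooden stool: a rectangular seat 331 mm (x) by 358 mm (y), 27 mm thick, top face at z = 412 mm, on four round legs, each 32 mm in diameter. The legs rest on z = 0, each leg's axis is inset half a diameter from the nearest pair of seat edges (so the leg's bounding box is flush with the corner).

The bed frame is on the floor beside the table on its +y side. The stool is on top of the table.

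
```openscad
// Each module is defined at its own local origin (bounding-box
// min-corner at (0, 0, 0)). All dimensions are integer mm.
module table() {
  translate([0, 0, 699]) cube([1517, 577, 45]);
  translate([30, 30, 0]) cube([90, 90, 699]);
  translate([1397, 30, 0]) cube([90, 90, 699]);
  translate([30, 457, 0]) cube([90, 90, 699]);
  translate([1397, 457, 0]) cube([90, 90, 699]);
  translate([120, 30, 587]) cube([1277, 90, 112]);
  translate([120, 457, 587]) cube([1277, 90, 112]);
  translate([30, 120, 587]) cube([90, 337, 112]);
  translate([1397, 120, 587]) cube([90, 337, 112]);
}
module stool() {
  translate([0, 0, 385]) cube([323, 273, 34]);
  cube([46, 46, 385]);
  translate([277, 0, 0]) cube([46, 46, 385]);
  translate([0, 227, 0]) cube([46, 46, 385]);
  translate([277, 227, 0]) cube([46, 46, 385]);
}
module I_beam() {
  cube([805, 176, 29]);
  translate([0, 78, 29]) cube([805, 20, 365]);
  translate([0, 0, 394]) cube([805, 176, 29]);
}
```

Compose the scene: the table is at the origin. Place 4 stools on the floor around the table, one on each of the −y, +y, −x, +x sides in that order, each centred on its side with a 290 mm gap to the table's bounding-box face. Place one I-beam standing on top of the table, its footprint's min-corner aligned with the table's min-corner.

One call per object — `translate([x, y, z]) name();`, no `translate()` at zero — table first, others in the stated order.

table();
translate([597, -563, 0]) stool();
translate([597, 867, 0]) stool();
translate([-613, 152, 0]) stool();
translate([1807, 152, 0]) stool();
translate([0, 0, 744]) I_beam();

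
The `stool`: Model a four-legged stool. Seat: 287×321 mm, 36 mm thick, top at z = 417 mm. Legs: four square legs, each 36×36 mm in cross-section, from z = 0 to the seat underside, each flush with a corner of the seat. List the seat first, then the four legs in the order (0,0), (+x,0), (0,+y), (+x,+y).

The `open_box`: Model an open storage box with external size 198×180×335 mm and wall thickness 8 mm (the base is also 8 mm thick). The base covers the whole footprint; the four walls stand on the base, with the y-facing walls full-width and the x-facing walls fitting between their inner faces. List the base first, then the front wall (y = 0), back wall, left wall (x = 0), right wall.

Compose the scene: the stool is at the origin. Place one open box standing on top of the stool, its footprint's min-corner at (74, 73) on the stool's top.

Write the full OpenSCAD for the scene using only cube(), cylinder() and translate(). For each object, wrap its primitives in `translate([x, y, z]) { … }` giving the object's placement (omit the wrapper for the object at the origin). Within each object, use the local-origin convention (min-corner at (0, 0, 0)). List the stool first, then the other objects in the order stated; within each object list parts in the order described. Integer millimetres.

translate([0, 0, 381]) cube([287, 321, 36]);
cube([36, 36, 381]);
translate([251, 0, 0]) cube([36, 36, 381]);
translate([0, 285, 0]) cube([36, 36, 381]);
translate([251, 285, 0]) cube([36, 36, 381]);
translate([74, 73, 417]) {
  cube([198, 180, 8]);
  translate([0, 0, 8]) cube([198, 8, 327]);
  translate([0, 172, 8]) cube([198, 8, 327]);
  translate([0, 8, 8]) cube([8, 164, 327]);
  translate([190, 8, 8]) cube([8, 164, 327]);
}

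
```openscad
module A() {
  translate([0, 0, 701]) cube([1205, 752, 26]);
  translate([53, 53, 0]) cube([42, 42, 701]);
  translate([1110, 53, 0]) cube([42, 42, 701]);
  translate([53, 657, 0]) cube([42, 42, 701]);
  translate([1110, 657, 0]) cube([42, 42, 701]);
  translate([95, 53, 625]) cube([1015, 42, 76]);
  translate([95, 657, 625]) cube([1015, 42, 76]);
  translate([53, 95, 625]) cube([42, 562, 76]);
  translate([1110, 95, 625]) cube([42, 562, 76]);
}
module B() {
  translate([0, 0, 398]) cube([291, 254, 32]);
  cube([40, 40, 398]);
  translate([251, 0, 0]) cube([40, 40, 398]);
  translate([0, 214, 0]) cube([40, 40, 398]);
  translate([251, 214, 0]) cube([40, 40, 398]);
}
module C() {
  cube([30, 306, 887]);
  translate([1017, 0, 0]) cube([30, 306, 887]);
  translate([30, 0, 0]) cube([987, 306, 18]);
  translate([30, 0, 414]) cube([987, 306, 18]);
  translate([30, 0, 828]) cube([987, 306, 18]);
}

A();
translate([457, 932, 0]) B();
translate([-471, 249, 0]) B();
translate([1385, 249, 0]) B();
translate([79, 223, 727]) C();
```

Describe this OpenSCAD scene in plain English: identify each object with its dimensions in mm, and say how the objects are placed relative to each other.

A is a rectangular dining table. The top is 1205×752×26 mm with its upper surface at z = 727 mm. It stands on four 42×42 mm square legs, each inset 53 mm from the nearest pair of top edges, running from the floor to the underside of the top. Four apron rails, 42 mm thick and 76 mm tall, run between adjacent legs with their top edges flush with the underside of the top and their outer faces flush with the legs' outer faces.

B is a four-legged stool. The seat is 291×254 mm, 32 mm thick, top at z = 430 mm. It stands on four square legs, each 40×40 mm in cross-section, from z = 0 to the seat underside, each flush with a corner of the seat.

C is a bookshelf 1047 mm wide overall, 306 mm deep and 887 mm tall. The two sides are 30 mm thick vertical panels. 3 horizontal shelves of 18 mm thickness span between the inner faces of the sides; the lowest shelf sits on the floor and shelves are stacked with a clear vertical gap of 396 mm between each pair.

Three stools sit around the table at the +y, −x, +x sides. The bookshelf is on top of the table, centred.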